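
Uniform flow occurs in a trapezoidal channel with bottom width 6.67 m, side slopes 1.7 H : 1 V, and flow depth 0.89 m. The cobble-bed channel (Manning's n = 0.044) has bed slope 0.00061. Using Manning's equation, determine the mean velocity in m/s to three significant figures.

A = (b + z·y)·y = (6.67 + 1.7×0.89)×0.89 = 7.283 m²
P = b + 2y√(1+z²) = 6.67 + 2×0.89×√(1+1.7²) = 10.18 m
R = A/P = 7.283/10.18 = 0.7154 m
Q = (1/n)·A·R^(2/3)·S^(1/2) = (1/0.044) × 7.283 × 0.7154^(2/3) × 0.00061^(1/2) = 3.270 m³/s
V = Q/A = 3.270/7.283 = 0.4490 m/s

0.449 m/s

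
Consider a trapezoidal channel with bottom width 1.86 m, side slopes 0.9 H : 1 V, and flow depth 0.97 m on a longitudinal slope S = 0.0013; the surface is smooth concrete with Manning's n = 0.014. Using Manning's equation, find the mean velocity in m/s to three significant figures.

A = (b + z·y)·y = (1.86 + 0.9×0.97)×0.97 = 2.651 m²
P = b + 2y√(1+z²) = 1.86 + 2×0.97×√(1+0.9²) = 4.470 m
R = A/P = 2.651/4.470 = 0.5931 m
Q = (1/n)·A·R^(2/3)·S^(1/2) = (1/0.014) × 2.651 × 0.5931^(2/3) × 0.0013^(1/2) = 4.819 m³/s
V = Q/A = 4.819/2.651 = 1.818 m/s

1.82 m/s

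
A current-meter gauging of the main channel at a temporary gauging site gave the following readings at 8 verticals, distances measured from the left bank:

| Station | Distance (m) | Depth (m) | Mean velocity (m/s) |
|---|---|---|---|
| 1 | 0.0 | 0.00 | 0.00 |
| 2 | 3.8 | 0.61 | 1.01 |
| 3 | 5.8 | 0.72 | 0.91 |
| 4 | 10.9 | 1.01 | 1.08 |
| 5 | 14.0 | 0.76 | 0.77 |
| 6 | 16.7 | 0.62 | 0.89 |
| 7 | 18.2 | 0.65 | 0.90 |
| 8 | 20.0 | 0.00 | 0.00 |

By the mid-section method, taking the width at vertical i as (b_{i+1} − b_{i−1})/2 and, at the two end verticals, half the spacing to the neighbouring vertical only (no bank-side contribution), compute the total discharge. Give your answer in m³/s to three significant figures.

12.4 m³/s

w_2 = (5.8 − 0.0)/2 = 2.9 m; q_2 = 1.01 × 0.61 × 2.9 = 1.787 m³/s
w_3 = (10.9 − 3.8)/2 = 3.55 m; q_3 = 0.91 × 0.72 × 3.55 = 2.326 m³/s
w_4 = (14.0 − 5.8)/2 = 4.1 m; q_4 = 1.08 × 1.01 × 4.1 = 4.472 m³/s
w_5 = (16.7 − 10.9)/2 = 2.9 m; q_5 = 0.77 × 0.76 × 2.9 = 1.697 m³/s
w_6 = (18.2 − 14.0)/2 = 2.1 m; q_6 = 0.89 × 0.62 × 2.1 = 1.159 m³/s
w_7 = (20.0 − 16.7)/2 = 1.65 m; q_7 = 0.90 × 0.65 × 1.65 = 0.9653 m³/s
Stations 1, 8 contribute zero (depth or velocity is 0).
Q = Σ qᵢ = 12.41 m³/s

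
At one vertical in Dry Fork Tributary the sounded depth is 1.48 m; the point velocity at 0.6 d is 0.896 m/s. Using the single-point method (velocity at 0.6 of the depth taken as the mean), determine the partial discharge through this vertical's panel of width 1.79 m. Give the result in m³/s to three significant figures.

2.37 m³/s

v̄ = v₀.₆ = 0.896 m/s
q = v̄ × d × w = 0.8960 × 1.48 × 1.79 = 2.374 m³/s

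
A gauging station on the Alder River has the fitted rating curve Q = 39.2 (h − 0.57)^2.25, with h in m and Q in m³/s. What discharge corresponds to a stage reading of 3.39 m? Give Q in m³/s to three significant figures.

404 m³/s

Q = 39.2 × (3.39 − 0.57)^2.25 = 39.2 × 2.82^2.25 = 404.0 m³/s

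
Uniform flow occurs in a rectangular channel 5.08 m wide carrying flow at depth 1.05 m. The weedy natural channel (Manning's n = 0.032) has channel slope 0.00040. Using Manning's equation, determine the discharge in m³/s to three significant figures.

A = b·y = 5.08 × 1.05 = 5.334 m²
P = b + 2y = 5.08 + 2×1.05 = 7.180 m
R = A/P = 5.334/7.180 = 0.7429 m
Q = (1/n)·A·R^(2/3)·S^(1/2) = (1/0.032) × 5.334 × 0.7429^(2/3) × 0.00040^(1/2) = 2.735 m³/s

2.73 m³/s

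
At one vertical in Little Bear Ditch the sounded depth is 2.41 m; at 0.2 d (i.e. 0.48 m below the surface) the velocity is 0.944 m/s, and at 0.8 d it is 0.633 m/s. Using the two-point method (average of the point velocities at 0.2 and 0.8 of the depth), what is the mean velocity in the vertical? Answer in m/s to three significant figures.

0.789 m/s

v̄ = (0.944 + 0.633) / 2 = 0.7885 m/s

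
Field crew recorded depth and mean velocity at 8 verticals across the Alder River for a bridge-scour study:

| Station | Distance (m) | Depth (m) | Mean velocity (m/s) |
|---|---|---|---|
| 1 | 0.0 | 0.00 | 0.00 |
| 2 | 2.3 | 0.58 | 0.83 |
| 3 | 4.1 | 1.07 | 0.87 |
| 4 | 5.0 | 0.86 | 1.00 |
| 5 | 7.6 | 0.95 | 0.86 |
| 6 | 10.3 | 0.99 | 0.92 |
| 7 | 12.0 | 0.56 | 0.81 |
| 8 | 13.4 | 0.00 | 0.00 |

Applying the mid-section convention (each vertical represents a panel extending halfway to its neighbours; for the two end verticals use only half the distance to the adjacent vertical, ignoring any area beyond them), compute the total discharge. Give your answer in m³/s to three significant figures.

w_2 = (4.1 − 0.0)/2 = 2.05 m; q_2 = 0.83 × 0.58 × 2.05 = 0.9869 m³/s
w_3 = (5.0 − 2.3)/2 = 1.35 m; q_3 = 0.87 × 1.07 × 1.35 = 1.257 m³/s
w_4 = (7.6 − 4.1)/2 = 1.75 m; q_4 = 1.00 × 0.86 × 1.75 = 1.505 m³/s
w_5 = (10.3 − 5.0)/2 = 2.65 m; q_5 = 0.86 × 0.95 × 2.65 = 2.165 m³/s
w_6 = (12.0 − 7.6)/2 = 2.2 m; q_6 = 0.92 × 0.99 × 2.2 = 2.004 m³/s
w_7 = (13.4 − 10.3)/2 = 1.55 m; q_7 = 0.81 × 0.56 × 1.55 = 0.7031 m³/s
Stations 1, 8 contribute zero (depth or velocity is 0).
Q = Σ qᵢ = 8.620 m³/s

8.62 m³/s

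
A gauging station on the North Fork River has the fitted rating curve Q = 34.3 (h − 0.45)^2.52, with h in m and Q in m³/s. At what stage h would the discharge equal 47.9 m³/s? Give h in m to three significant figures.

h − h₀ = (Q/C)^(1/b) = (47.9/34.3)^(1/2.52) = 1.142 m
h = 0.45 + 1.142 = 1.592 m

1.59 m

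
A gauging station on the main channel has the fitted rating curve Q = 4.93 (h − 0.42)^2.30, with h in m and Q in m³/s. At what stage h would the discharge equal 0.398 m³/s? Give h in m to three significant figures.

0.755 m

h − h₀ = (Q/C)^(1/b) = (0.398/4.93)^(1/2.30) = 0.3348 m
h = 0.42 + 0.3348 = 0.7548 m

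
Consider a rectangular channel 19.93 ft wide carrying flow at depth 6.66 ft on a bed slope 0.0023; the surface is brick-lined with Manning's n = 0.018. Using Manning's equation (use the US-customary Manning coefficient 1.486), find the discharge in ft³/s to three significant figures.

A = b·y = 19.93 × 6.66 = 132.7 ft²
P = b + 2y = 19.93 + 2×6.66 = 33.25 ft
R = A/P = 132.7/33.25 = 3.992 ft
Q = (1.486/n)·A·R^(2/3)·S^(1/2) = (1.486/0.018) × 132.7 × 3.992^(2/3) × 0.0023^(1/2) = 1322 ft³/s

1320 ft³/s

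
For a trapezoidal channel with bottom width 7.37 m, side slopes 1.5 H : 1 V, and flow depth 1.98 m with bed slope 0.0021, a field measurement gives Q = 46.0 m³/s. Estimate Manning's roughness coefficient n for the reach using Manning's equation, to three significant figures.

A = (b + z·y)·y = (7.37 + 1.5×1.98)×1.98 = 20.47 m²
P = b + 2y√(1+z²) = 7.37 + 2×1.98×√(1+1.5²) = 14.51 m
R = A/P = 20.47/14.51 = 1.411 m
n = (1/Q)·A·R^(2/3)·S^(1/2) = (1/46.0) × 20.47 × 1.258 × 0.04583 = 0.02566

0.0257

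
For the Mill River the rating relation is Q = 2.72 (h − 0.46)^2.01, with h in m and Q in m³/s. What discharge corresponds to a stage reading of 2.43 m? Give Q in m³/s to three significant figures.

Q = 2.72 × (2.43 − 0.46)^2.01 = 2.72 × 1.97^2.01 = 10.63 m³/s

10.6 m³/s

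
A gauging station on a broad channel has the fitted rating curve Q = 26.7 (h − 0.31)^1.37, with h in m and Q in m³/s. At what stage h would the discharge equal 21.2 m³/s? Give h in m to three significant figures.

1.16 m

h − h₀ = (Q/C)^(1/b) = (21.2/26.7)^(1/1.37) = 0.8450 m
h = 0.31 + 0.8450 = 1.155 m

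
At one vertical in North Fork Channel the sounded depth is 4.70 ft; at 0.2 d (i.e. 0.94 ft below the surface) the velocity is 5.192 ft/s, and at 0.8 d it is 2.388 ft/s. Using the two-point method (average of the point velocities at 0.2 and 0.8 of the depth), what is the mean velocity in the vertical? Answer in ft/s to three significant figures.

v̄ = (5.192 + 2.388) / 2 = 3.790 ft/s

3.79 ft/s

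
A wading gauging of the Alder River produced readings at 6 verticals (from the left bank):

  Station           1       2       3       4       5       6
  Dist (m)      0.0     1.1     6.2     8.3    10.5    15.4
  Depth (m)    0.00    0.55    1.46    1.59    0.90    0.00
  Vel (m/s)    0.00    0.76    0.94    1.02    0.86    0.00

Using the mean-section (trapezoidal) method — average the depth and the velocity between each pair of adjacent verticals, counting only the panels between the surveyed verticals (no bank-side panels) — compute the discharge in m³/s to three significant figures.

11.1 m³/s

Panel 1-2: Δb = 1.1 m, d̄ = (0.00+0.55)/2 = 0.275, v̄ = (0.00+0.76)/2 = 0.38 → q = 1.1×0.275×0.38 = 0.1150 m³/s
Panel 2-3: Δb = 5.1 m, d̄ = (0.55+1.46)/2 = 1.005, v̄ = (0.76+0.94)/2 = 0.85 → q = 5.1×1.005×0.85 = 4.357 m³/s
Panel 3-4: Δb = 2.1 m, d̄ = (1.46+1.59)/2 = 1.525, v̄ = (0.94+1.02)/2 = 0.98 → q = 2.1×1.525×0.98 = 3.138 m³/s
Panel 4-5: Δb = 2.2 m, d̄ = (1.59+0.90)/2 = 1.245, v̄ = (1.02+0.86)/2 = 0.94 → q = 2.2×1.245×0.94 = 2.575 m³/s
Panel 5-6: Δb = 4.9 m, d̄ = (0.90+0.00)/2 = 0.45, v̄ = (0.86+0.00)/2 = 0.43 → q = 4.9×0.45×0.43 = 0.9482 m³/s
Q = Σ q = 11.13 m³/s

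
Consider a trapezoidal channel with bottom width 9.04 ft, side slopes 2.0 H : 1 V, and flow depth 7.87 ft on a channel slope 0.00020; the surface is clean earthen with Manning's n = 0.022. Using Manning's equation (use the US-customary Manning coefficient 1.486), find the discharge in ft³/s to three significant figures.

501 ft³/s

A = (b + z·y)·y = (9.04 + 2.0×7.87)×7.87 = 195.0 ft²
P = b + 2y√(1+z²) = 9.04 + 2×7.87×√(1+2.0²) = 44.24 ft
R = A/P = 195.0/44.24 = 4.409 ft
Q = (1.486/n)·A·R^(2/3)·S^(1/2) = (1.486/0.022) × 195.0 × 4.409^(2/3) × 0.00020^(1/2) = 500.9 ft³/s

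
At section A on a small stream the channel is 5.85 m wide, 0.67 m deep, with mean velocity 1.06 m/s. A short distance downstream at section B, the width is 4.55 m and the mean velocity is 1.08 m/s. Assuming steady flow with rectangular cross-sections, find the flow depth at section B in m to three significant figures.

0.845 m

Q = A₁V₁ = (5.85×0.67) × 1.06 = 4.155 m³/s
d₂ = Q/(b₂ V₂) = 4.155/(4.55×1.08) = 0.8455 m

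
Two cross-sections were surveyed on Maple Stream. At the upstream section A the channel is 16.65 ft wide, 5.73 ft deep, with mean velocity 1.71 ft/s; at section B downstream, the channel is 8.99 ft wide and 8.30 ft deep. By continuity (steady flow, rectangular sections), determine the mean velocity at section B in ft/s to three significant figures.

2.19 ft/s

Q = A₁V₁ = (16.65×5.73) × 1.71 = 163.1 ft³/s
A₂ = 8.99 × 8.30 = 74.62 ft²
V₂ = Q/A₂ = 163.1/74.62 = 2.186 ft/s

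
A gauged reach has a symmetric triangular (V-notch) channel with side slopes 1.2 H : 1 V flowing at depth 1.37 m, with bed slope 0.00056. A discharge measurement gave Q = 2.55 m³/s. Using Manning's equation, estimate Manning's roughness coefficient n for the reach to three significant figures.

A = z·y² = 1.2×1.37² = 2.252 m²
P = 2y√(1+z²) = 2×1.37×√(1+1.2²) = 4.280 m
R = A/P = 2.252/4.280 = 0.5262 m
n = (1/Q)·A·R^(2/3)·S^(1/2) = (1/2.55) × 2.252 × 0.6518 × 0.02366 = 0.01362

0.0136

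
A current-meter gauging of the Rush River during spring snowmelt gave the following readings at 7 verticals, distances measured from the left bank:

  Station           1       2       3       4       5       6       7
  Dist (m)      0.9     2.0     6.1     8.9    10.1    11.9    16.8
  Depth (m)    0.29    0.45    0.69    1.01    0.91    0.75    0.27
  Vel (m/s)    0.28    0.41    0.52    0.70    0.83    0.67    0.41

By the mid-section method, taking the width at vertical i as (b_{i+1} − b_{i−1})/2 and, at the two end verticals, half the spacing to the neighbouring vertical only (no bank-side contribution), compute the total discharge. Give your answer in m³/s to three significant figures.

6.26 m³/s

w_1 = (2.0 − 0.9)/2 = 0.55 m; q_1 = 0.28 × 0.29 × 0.55 = 0.04466 m³/s
w_2 = (6.1 − 0.9)/2 = 2.6 m; q_2 = 0.41 × 0.45 × 2.6 = 0.4797 m³/s
w_3 = (8.9 − 2.0)/2 = 3.45 m; q_3 = 0.52 × 0.69 × 3.45 = 1.238 m³/s
w_4 = (10.1 − 6.1)/2 = 2 m; q_4 = 0.70 × 1.01 × 2 = 1.414 m³/s
w_5 = (11.9 − 8.9)/2 = 1.5 m; q_5 = 0.83 × 0.91 × 1.5 = 1.133 m³/s
w_6 = (16.8 − 10.1)/2 = 3.35 m; q_6 = 0.67 × 0.75 × 3.35 = 1.683 m³/s
w_7 = (16.8 − 11.9)/2 = 2.45 m; q_7 = 0.41 × 0.27 × 2.45 = 0.2712 m³/s
Q = Σ qᵢ = 6.264 m³/s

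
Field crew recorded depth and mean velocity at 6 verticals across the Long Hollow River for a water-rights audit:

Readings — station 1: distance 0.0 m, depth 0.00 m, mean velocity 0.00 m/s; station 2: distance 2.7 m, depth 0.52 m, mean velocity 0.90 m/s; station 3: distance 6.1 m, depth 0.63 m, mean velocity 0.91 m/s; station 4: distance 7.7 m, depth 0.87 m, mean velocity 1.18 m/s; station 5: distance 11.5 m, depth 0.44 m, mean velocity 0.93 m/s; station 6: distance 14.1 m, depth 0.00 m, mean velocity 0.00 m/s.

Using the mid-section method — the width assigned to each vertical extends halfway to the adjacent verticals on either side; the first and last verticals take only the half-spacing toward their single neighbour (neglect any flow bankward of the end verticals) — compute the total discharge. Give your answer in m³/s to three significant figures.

6.94 m³/s

w_2 = (6.1 − 0.0)/2 = 3.05 m; q_2 = 0.90 × 0.52 × 3.05 = 1.427 m³/s
w_3 = (7.7 − 2.7)/2 = 2.5 m; q_3 = 0.91 × 0.63 × 2.5 = 1.433 m³/s
w_4 = (11.5 − 6.1)/2 = 2.7 m; q_4 = 1.18 × 0.87 × 2.7 = 2.772 m³/s
w_5 = (14.1 − 7.7)/2 = 3.2 m; q_5 = 0.93 × 0.44 × 3.2 = 1.309 m³/s
Stations 1, 6 contribute zero (depth or velocity is 0).
Q = Σ qᵢ = 6.942 m³/s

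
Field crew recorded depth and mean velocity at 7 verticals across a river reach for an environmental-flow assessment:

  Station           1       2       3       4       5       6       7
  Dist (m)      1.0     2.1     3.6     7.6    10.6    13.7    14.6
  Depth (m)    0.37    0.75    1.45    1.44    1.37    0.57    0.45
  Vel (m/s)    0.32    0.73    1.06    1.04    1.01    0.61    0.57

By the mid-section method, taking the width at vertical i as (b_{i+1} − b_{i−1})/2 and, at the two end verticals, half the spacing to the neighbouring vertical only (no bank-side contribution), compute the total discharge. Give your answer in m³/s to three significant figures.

w_1 = (2.1 − 1.0)/2 = 0.55 m; q_1 = 0.32 × 0.37 × 0.55 = 0.06512 m³/s
w_2 = (3.6 − 1.0)/2 = 1.3 m; q_2 = 0.73 × 0.75 × 1.3 = 0.7118 m³/s
w_3 = (7.6 − 2.1)/2 = 2.75 m; q_3 = 1.06 × 1.45 × 2.75 = 4.227 m³/s
w_4 = (10.6 − 3.6)/2 = 3.5 m; q_4 = 1.04 × 1.44 × 3.5 = 5.242 m³/s
w_5 = (13.7 − 7.6)/2 = 3.05 m; q_5 = 1.01 × 1.37 × 3.05 = 4.220 m³/s
w_6 = (14.6 − 10.6)/2 = 2 m; q_6 = 0.61 × 0.57 × 2 = 0.6954 m³/s
w_7 = (14.6 − 13.7)/2 = 0.45 m; q_7 = 0.57 × 0.45 × 0.45 = 0.1154 m³/s
Q = Σ qᵢ = 15.28 m³/s

15.3 m³/s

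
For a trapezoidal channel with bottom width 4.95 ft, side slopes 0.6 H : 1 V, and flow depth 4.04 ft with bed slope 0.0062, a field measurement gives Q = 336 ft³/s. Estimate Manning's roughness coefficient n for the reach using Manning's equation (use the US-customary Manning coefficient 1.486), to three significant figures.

0.0169

A = (b + z·y)·y = (4.95 + 0.6×4.04)×4.04 = 29.79 ft²
P = b + 2y√(1+z²) = 4.95 + 2×4.04×√(1+0.6²) = 14.37 ft
R = A/P = 29.79/14.37 = 2.073 ft
n = (1.486/Q)·A·R^(2/3)·S^(1/2) = (1.486/336) × 29.79 × 1.626 × 0.07874 = 0.01687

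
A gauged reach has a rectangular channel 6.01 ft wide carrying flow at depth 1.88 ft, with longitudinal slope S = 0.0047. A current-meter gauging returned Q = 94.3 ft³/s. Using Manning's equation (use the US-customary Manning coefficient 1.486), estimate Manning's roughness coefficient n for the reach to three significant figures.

0.0134

A = b·y = 6.01 × 1.88 = 11.30 ft²
P = b + 2y = 6.01 + 2×1.88 = 9.770 ft
R = A/P = 11.30/9.770 = 1.156 ft
n = (1.486/Q)·A·R^(2/3)·S^(1/2) = (1.486/94.3) × 11.30 × 1.102 × 0.06856 = 0.01345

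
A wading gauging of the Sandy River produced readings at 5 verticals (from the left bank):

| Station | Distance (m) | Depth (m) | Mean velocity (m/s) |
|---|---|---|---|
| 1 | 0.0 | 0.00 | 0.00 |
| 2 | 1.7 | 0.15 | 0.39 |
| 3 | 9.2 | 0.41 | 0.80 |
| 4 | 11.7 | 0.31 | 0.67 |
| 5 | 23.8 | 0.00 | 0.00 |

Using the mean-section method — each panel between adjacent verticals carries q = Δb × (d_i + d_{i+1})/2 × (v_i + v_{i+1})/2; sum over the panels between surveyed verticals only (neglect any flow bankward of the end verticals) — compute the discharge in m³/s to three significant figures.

2.56 m³/s

Panel 1-2: Δb = 1.7 m, d̄ = (0.00+0.15)/2 = 0.075, v̄ = (0.00+0.39)/2 = 0.195 → q = 1.7×0.075×0.195 = 0.02486 m³/s
Panel 2-3: Δb = 7.5 m, d̄ = (0.15+0.41)/2 = 0.28, v̄ = (0.39+0.80)/2 = 0.595 → q = 7.5×0.28×0.595 = 1.250 m³/s
Panel 3-4: Δb = 2.5 m, d̄ = (0.41+0.31)/2 = 0.36, v̄ = (0.80+0.67)/2 = 0.735 → q = 2.5×0.36×0.735 = 0.6615 m³/s
Panel 4-5: Δb = 12.1 m, d̄ = (0.31+0.00)/2 = 0.155, v̄ = (0.67+0.00)/2 = 0.335 → q = 12.1×0.155×0.335 = 0.6283 m³/s
Q = Σ q = 2.564 m³/s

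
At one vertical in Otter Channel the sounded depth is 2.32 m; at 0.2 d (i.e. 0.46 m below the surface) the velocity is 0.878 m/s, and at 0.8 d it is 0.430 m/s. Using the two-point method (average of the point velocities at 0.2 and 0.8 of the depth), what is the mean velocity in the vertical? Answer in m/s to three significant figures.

0.654 m/s

v̄ = (0.878 + 0.430) / 2 = 0.6540 m/s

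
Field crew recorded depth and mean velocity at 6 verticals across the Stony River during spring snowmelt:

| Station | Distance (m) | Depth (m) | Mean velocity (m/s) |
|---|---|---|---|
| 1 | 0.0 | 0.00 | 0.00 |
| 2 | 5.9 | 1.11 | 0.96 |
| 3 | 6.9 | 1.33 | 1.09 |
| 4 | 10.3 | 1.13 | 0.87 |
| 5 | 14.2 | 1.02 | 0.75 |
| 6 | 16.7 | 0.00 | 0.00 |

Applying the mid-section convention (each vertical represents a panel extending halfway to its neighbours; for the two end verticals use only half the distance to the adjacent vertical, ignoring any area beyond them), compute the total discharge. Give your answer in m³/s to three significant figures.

w_2 = (6.9 − 0.0)/2 = 3.45 m; q_2 = 0.96 × 1.11 × 3.45 = 3.676 m³/s
w_3 = (10.3 − 5.9)/2 = 2.2 m; q_3 = 1.09 × 1.33 × 2.2 = 3.189 m³/s
w_4 = (14.2 − 6.9)/2 = 3.65 m; q_4 = 0.87 × 1.13 × 3.65 = 3.588 m³/s
w_5 = (16.7 − 10.3)/2 = 3.2 m; q_5 = 0.75 × 1.02 × 3.2 = 2.448 m³/s
Stations 1, 6 contribute zero (depth or velocity is 0).
Q = Σ qᵢ = 12.90 m³/s

12.9 m³/s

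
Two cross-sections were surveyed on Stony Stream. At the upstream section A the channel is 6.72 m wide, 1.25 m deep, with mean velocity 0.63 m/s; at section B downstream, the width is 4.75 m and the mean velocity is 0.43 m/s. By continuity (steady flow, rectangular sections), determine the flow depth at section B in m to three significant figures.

Q = A₁V₁ = (6.72×1.25) × 0.63 = 5.292 m³/s
d₂ = Q/(b₂ V₂) = 5.292/(4.75×0.43) = 2.591 m

2.59 m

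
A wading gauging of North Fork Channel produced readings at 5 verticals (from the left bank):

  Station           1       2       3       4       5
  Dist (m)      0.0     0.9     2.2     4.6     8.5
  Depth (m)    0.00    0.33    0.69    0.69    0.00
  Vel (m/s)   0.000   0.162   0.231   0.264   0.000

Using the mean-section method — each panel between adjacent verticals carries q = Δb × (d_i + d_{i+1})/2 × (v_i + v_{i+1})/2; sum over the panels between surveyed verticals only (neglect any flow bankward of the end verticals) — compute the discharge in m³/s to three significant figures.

0.730 m³/s

Panel 1-2: Δb = 0.9 m, d̄ = (0.00+0.33)/2 = 0.165, v̄ = (0.000+0.162)/2 = 0.081 → q = 0.9×0.165×0.081 = 0.01203 m³/s
Panel 2-3: Δb = 1.3 m, d̄ = (0.33+0.69)/2 = 0.51, v̄ = (0.162+0.231)/2 = 0.1965 → q = 1.3×0.51×0.1965 = 0.1303 m³/s
Panel 3-4: Δb = 2.4 m, d̄ = (0.69+0.69)/2 = 0.69, v̄ = (0.231+0.264)/2 = 0.2475 → q = 2.4×0.69×0.2475 = 0.4099 m³/s
Panel 4-5: Δb = 3.9 m, d̄ = (0.69+0.00)/2 = 0.345, v̄ = (0.264+0.000)/2 = 0.132 → q = 3.9×0.345×0.132 = 0.1776 m³/s
Q = Σ q = 0.7298 m³/s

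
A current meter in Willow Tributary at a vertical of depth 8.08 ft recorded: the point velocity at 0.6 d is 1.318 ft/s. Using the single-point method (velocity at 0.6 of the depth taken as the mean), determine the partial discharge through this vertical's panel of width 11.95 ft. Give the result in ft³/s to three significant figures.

127 ft³/s

v̄ = v₀.₆ = 1.318 ft/s
q = v̄ × d × w = 1.318 × 8.08 × 11.95 = 127.3 ft³/s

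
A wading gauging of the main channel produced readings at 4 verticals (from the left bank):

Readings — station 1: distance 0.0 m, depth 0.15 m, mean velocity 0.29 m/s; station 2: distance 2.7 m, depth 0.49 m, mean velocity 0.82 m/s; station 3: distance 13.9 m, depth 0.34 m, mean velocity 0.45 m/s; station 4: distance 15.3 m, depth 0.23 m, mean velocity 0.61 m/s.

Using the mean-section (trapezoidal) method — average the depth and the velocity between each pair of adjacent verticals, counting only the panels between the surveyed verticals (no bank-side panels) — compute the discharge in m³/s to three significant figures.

3.64 m³/s

Panel 1-2: Δb = 2.7 m, d̄ = (0.15+0.49)/2 = 0.32, v̄ = (0.29+0.82)/2 = 0.555 → q = 2.7×0.32×0.555 = 0.4795 m³/s
Panel 2-3: Δb = 11.2 m, d̄ = (0.49+0.34)/2 = 0.415, v̄ = (0.82+0.45)/2 = 0.635 → q = 11.2×0.415×0.635 = 2.951 m³/s
Panel 3-4: Δb = 1.4 m, d̄ = (0.34+0.23)/2 = 0.285, v̄ = (0.45+0.61)/2 = 0.53 → q = 1.4×0.285×0.53 = 0.2115 m³/s
Q = Σ q = 3.642 m³/s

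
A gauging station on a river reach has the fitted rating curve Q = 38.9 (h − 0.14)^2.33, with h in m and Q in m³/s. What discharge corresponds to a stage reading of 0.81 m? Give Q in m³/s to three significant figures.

15.3 m³/s

Q = 38.9 × (0.81 − 0.14)^2.33 = 38.9 × 0.67^2.33 = 15.30 m³/s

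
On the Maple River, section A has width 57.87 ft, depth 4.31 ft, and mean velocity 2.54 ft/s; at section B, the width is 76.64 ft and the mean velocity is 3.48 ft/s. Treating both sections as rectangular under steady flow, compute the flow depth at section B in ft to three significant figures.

Q = A₁V₁ = (57.87×4.31) × 2.54 = 633.5 ft³/s
d₂ = Q/(b₂ V₂) = 633.5/(76.64×3.48) = 2.375 ft

2.38 ft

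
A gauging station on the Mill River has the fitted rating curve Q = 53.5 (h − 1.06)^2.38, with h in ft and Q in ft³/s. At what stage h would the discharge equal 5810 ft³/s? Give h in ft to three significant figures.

8.23 ft

h − h₀ = (Q/C)^(1/b) = (5810/53.5)^(1/2.38) = 7.168 ft
h = 1.06 + 7.168 = 8.228 ft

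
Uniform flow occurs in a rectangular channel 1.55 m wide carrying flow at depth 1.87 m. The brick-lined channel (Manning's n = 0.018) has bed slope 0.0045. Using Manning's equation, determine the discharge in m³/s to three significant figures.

A = b·y = 1.55 × 1.87 = 2.899 m²
P = b + 2y = 1.55 + 2×1.87 = 5.290 m
R = A/P = 2.899/5.290 = 0.5479 m
Q = (1/n)·A·R^(2/3)·S^(1/2) = (1/0.018) × 2.899 × 0.5479^(2/3) × 0.0045^(1/2) = 7.233 m³/s

7.23 m³/s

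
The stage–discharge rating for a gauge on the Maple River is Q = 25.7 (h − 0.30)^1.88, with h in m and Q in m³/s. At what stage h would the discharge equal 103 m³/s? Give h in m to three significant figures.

h − h₀ = (Q/C)^(1/b) = (103/25.7)^(1/1.88) = 2.093 m
h = 0.30 + 2.093 = 2.393 m

2.39 m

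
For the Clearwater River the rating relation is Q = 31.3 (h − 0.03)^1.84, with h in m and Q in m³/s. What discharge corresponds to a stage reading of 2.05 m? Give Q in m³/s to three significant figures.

Q = 31.3 × (2.05 − 0.03)^1.84 = 31.3 × 2.02^1.84 = 114.1 m³/s

114 m³/s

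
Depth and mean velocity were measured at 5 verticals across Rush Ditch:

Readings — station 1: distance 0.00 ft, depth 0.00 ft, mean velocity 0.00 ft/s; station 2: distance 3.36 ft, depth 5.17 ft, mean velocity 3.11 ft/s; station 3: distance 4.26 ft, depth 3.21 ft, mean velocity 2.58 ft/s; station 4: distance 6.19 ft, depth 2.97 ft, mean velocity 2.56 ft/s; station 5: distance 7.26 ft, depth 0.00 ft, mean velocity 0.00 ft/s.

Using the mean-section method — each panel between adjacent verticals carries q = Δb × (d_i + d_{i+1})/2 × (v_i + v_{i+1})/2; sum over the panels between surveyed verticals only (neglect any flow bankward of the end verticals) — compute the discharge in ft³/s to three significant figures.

41.6 ft³/s

Panel 1-2: Δb = 3.36 ft, d̄ = (0.00+5.17)/2 = 2.585, v̄ = (0.00+3.11)/2 = 1.555 → q = 3.36×2.585×1.555 = 13.51 ft³/s
Panel 2-3: Δb = 0.9 ft, d̄ = (5.17+3.21)/2 = 4.19, v̄ = (3.11+2.58)/2 = 2.845 → q = 0.9×4.19×2.845 = 10.73 ft³/s
Panel 3-4: Δb = 1.93 ft, d̄ = (3.21+2.97)/2 = 3.09, v̄ = (2.58+2.56)/2 = 2.57 → q = 1.93×3.09×2.57 = 15.33 ft³/s
Panel 4-5: Δb = 1.07 ft, d̄ = (2.97+0.00)/2 = 1.485, v̄ = (2.56+0.00)/2 = 1.28 → q = 1.07×1.485×1.28 = 2.034 ft³/s
Q = Σ q = 41.60 ft³/s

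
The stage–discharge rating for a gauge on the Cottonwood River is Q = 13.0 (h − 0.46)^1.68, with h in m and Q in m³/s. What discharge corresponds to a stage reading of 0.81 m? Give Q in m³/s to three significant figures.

2.23 m³/s

Q = 13.0 × (0.81 − 0.46)^1.68 = 13.0 × 0.35^1.68 = 2.228 m³/s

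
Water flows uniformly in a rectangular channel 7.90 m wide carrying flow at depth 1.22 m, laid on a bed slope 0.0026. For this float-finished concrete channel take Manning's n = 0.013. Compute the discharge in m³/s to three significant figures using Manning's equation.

36.1 m³/s

A = b·y = 7.90 × 1.22 = 9.638 m²
P = b + 2y = 7.90 + 2×1.22 = 10.34 m
R = A/P = 9.638/10.34 = 0.9321 m
Q = (1/n)·A·R^(2/3)·S^(1/2) = (1/0.013) × 9.638 × 0.9321^(2/3) × 0.0026^(1/2) = 36.07 m³/s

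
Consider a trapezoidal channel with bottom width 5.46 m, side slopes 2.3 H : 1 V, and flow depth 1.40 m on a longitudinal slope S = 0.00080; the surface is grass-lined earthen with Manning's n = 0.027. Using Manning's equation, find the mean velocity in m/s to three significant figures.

A = (b + z·y)·y = (5.46 + 2.3×1.40)×1.40 = 12.15 m²
P = b + 2y√(1+z²) = 5.46 + 2×1.40×√(1+2.3²) = 12.48 m
R = A/P = 12.15/12.48 = 0.9735 m
Q = (1/n)·A·R^(2/3)·S^(1/2) = (1/0.027) × 12.15 × 0.9735^(2/3) × 0.00080^(1/2) = 12.50 m³/s
V = Q/A = 12.50/12.15 = 1.029 m/s

1.03 m/s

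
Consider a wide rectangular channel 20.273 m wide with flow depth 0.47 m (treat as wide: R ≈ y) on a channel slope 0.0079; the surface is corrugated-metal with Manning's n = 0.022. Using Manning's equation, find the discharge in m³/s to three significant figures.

23.3 m³/s

A = b·y = 20.273 × 0.47 = 9.528 m²
Wide channel: R ≈ y = 0.47 m
Q = (1/n)·A·R^(2/3)·S^(1/2) = (1/0.022) × 9.528 × 0.4700^(2/3) × 0.0079^(1/2) = 23.27 m³/s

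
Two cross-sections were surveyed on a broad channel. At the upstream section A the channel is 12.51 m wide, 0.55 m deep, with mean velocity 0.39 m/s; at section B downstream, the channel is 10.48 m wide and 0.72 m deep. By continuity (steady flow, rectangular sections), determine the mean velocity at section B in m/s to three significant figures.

0.356 m/s

Q = A₁V₁ = (12.51×0.55) × 0.39 = 2.683 m³/s
A₂ = 10.48 × 0.72 = 7.546 m²
V₂ = Q/A₂ = 2.683/7.546 = 0.3556 m/s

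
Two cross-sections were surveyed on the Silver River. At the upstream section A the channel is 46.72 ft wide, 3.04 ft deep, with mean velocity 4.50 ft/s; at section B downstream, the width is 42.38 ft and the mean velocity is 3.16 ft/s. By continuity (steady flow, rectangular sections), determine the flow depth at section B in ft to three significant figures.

Q = A₁V₁ = (46.72×3.04) × 4.50 = 639.1 ft³/s
d₂ = Q/(b₂ V₂) = 639.1/(42.38×3.16) = 4.772 ft

4.77 ft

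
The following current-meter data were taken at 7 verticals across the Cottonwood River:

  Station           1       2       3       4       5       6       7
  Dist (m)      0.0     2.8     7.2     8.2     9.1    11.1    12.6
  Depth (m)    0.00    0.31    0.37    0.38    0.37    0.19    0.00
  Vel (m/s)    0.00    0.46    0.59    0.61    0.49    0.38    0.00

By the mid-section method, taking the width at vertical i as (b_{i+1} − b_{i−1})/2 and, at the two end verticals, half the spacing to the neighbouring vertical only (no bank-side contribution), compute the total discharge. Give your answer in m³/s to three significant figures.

1.71 m³/s

w_2 = (7.2 − 0.0)/2 = 3.6 m; q_2 = 0.46 × 0.31 × 3.6 = 0.5134 m³/s
w_3 = (8.2 − 2.8)/2 = 2.7 m; q_3 = 0.59 × 0.37 × 2.7 = 0.5894 m³/s
w_4 = (9.1 − 7.2)/2 = 0.95 m; q_4 = 0.61 × 0.38 × 0.95 = 0.2202 m³/s
w_5 = (11.1 − 8.2)/2 = 1.45 m; q_5 = 0.49 × 0.37 × 1.45 = 0.2629 m³/s
w_6 = (12.6 − 9.1)/2 = 1.75 m; q_6 = 0.38 × 0.19 × 1.75 = 0.1264 m³/s
Stations 1, 7 contribute zero (depth or velocity is 0).
Q = Σ qᵢ = 1.712 m³/s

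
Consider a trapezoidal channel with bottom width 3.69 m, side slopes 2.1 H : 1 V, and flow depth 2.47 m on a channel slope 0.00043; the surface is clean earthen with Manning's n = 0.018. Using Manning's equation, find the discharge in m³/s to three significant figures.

A = (b + z·y)·y = (3.69 + 2.1×2.47)×2.47 = 21.93 m²
P = b + 2y√(1+z²) = 3.69 + 2×2.47×√(1+2.1²) = 15.18 m
R = A/P = 21.93/15.18 = 1.444 m
Q = (1/n)·A·R^(2/3)·S^(1/2) = (1/0.018) × 21.93 × 1.444^(2/3) × 0.00043^(1/2) = 32.28 m³/s

32.3 m³/s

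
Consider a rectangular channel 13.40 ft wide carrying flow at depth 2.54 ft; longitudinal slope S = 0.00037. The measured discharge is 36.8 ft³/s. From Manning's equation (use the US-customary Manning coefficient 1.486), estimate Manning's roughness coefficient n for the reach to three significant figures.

0.0397

A = b·y = 13.40 × 2.54 = 34.04 ft²
P = b + 2y = 13.40 + 2×2.54 = 18.48 ft
R = A/P = 34.04/18.48 = 1.842 ft
n = (1.486/Q)·A·R^(2/3)·S^(1/2) = (1.486/36.8) × 34.04 × 1.503 × 0.01924 = 0.03972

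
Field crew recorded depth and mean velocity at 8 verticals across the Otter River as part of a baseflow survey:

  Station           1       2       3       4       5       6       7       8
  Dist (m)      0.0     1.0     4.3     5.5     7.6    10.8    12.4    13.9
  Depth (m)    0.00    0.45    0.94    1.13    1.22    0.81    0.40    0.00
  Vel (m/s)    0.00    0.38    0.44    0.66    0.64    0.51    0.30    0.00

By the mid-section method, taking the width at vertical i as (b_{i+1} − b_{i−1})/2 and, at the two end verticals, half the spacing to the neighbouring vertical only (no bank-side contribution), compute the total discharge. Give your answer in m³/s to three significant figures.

5.78 m³/s

w_2 = (4.3 − 0.0)/2 = 2.15 m; q_2 = 0.38 × 0.45 × 2.15 = 0.3677 m³/s
w_3 = (5.5 − 1.0)/2 = 2.25 m; q_3 = 0.44 × 0.94 × 2.25 = 0.9306 m³/s
w_4 = (7.6 − 4.3)/2 = 1.65 m; q_4 = 0.66 × 1.13 × 1.65 = 1.231 m³/s
w_5 = (10.8 − 5.5)/2 = 2.65 m; q_5 = 0.64 × 1.22 × 2.65 = 2.069 m³/s
w_6 = (12.4 − 7.6)/2 = 2.4 m; q_6 = 0.51 × 0.81 × 2.4 = 0.9914 m³/s
w_7 = (13.9 − 10.8)/2 = 1.55 m; q_7 = 0.30 × 0.40 × 1.55 = 0.1860 m³/s
Stations 1, 8 contribute zero (depth or velocity is 0).
Q = Σ qᵢ = 5.775 m³/s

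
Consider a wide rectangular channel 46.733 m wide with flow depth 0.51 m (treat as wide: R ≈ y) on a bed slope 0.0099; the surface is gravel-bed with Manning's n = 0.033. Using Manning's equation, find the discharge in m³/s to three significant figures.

45.9 m³/s

A = b·y = 46.733 × 0.51 = 23.83 m²
Wide channel: R ≈ y = 0.51 m
Q = (1/n)·A·R^(2/3)·S^(1/2) = (1/0.033) × 23.83 × 0.5100^(2/3) × 0.0099^(1/2) = 45.87 m³/s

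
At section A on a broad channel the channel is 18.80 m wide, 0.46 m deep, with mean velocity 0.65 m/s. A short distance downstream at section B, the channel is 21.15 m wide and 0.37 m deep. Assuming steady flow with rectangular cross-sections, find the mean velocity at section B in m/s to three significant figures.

0.718 m/s

Q = A₁V₁ = (18.80×0.46) × 0.65 = 5.621 m³/s
A₂ = 21.15 × 0.37 = 7.826 m²
V₂ = Q/A₂ = 5.621/7.826 = 0.7183 m/s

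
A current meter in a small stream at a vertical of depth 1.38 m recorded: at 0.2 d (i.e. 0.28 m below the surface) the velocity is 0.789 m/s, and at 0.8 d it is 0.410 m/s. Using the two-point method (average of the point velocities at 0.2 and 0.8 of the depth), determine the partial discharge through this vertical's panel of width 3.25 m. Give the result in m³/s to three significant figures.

2.69 m³/s

v̄ = (0.789 + 0.410) / 2 = 0.5995 m/s
q = v̄ × d × w = 0.5995 × 1.38 × 3.25 = 2.689 m³/s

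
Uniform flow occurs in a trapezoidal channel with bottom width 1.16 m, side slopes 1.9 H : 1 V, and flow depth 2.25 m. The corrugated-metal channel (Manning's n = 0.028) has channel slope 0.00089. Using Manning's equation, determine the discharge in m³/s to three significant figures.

14.1 m³/s

A = (b + z·y)·y = (1.16 + 1.9×2.25)×2.25 = 12.23 m²
P = b + 2y√(1+z²) = 1.16 + 2×2.25×√(1+1.9²) = 10.82 m
R = A/P = 12.23/10.82 = 1.130 m
Q = (1/n)·A·R^(2/3)·S^(1/2) = (1/0.028) × 12.23 × 1.130^(2/3) × 0.00089^(1/2) = 14.14 m³/s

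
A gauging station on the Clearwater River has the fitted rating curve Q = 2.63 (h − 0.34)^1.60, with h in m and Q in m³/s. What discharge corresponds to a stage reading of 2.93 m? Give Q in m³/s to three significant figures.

12.1 m³/s

Q = 2.63 × (2.93 − 0.34)^1.60 = 2.63 × 2.59^1.60 = 12.06 m³/s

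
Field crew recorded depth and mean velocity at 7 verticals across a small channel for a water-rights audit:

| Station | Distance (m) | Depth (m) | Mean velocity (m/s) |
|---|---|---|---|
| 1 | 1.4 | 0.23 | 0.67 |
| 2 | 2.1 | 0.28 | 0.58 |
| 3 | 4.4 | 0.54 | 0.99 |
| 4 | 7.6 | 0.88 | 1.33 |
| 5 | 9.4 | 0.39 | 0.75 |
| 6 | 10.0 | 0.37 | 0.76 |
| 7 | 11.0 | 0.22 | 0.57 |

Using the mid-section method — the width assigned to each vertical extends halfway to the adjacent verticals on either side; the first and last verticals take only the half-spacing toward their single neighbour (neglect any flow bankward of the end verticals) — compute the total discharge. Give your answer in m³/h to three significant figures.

w_1 = (2.1 − 1.4)/2 = 0.35 m; q_1 = 0.67 × 0.23 × 0.35 = 0.05394 m³/s
w_2 = (4.4 − 1.4)/2 = 1.5 m; q_2 = 0.58 × 0.28 × 1.5 = 0.2436 m³/s
w_3 = (7.6 − 2.1)/2 = 2.75 m; q_3 = 0.99 × 0.54 × 2.75 = 1.470 m³/s
w_4 = (9.4 − 4.4)/2 = 2.5 m; q_4 = 1.33 × 0.88 × 2.5 = 2.926 m³/s
w_5 = (10.0 − 7.6)/2 = 1.2 m; q_5 = 0.75 × 0.39 × 1.2 = 0.3510 m³/s
w_6 = (11.0 − 9.4)/2 = 0.8 m; q_6 = 0.76 × 0.37 × 0.8 = 0.2250 m³/s
w_7 = (11.0 − 10.0)/2 = 0.5 m; q_7 = 0.57 × 0.22 × 0.5 = 0.06270 m³/s
Q = Σ qᵢ = 5.332 m³/s
= 5.332 × 3600 = 19200 m³/h

19200 m³/h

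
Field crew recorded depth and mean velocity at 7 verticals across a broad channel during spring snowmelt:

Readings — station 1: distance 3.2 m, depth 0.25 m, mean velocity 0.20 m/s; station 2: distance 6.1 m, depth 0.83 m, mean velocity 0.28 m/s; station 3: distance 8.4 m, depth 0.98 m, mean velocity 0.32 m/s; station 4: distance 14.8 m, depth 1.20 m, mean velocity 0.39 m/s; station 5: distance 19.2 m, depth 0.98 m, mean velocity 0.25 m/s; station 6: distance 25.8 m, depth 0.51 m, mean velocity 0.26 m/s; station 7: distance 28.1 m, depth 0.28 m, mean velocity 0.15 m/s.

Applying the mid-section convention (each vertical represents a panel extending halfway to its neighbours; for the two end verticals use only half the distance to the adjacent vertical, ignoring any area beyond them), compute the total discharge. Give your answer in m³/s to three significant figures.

6.55 m³/s

w_1 = (6.1 − 3.2)/2 = 1.45 m; q_1 = 0.20 × 0.25 × 1.45 = 0.07250 m³/s
w_2 = (8.4 − 3.2)/2 = 2.6 m; q_2 = 0.28 × 0.83 × 2.6 = 0.6042 m³/s
w_3 = (14.8 − 6.1)/2 = 4.35 m; q_3 = 0.32 × 0.98 × 4.35 = 1.364 m³/s
w_4 = (19.2 − 8.4)/2 = 5.4 m; q_4 = 0.39 × 1.20 × 5.4 = 2.527 m³/s
w_5 = (25.8 − 14.8)/2 = 5.5 m; q_5 = 0.25 × 0.98 × 5.5 = 1.348 m³/s
w_6 = (28.1 − 19.2)/2 = 4.45 m; q_6 = 0.26 × 0.51 × 4.45 = 0.5901 m³/s
w_7 = (28.1 − 25.8)/2 = 1.15 m; q_7 = 0.15 × 0.28 × 1.15 = 0.04830 m³/s
Q = Σ qᵢ = 6.554 m³/s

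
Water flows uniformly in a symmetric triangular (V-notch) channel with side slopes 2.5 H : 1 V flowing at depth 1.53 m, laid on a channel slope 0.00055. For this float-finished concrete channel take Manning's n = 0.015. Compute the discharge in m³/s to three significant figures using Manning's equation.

7.28 m³/s

A = z·y² = 2.5×1.53² = 5.852 m²
P = 2y√(1+z²) = 2×1.53×√(1+2.5²) = 8.239 m
R = A/P = 5.852/8.239 = 0.7103 m
Q = (1/n)·A·R^(2/3)·S^(1/2) = (1/0.015) × 5.852 × 0.7103^(2/3) × 0.00055^(1/2) = 7.284 m³/s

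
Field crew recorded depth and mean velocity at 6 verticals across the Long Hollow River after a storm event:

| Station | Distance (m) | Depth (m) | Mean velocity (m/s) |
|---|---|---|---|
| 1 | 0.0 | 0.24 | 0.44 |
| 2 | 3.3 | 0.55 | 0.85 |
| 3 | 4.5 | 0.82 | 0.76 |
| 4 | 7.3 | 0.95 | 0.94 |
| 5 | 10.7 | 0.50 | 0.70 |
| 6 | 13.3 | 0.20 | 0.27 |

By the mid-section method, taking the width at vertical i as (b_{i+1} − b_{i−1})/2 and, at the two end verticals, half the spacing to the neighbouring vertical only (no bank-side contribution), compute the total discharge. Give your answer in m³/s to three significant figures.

w_1 = (3.3 − 0.0)/2 = 1.65 m; q_1 = 0.44 × 0.24 × 1.65 = 0.1742 m³/s
w_2 = (4.5 − 0.0)/2 = 2.25 m; q_2 = 0.85 × 0.55 × 2.25 = 1.052 m³/s
w_3 = (7.3 − 3.3)/2 = 2 m; q_3 = 0.76 × 0.82 × 2 = 1.246 m³/s
w_4 = (10.7 − 4.5)/2 = 3.1 m; q_4 = 0.94 × 0.95 × 3.1 = 2.768 m³/s
w_5 = (13.3 − 7.3)/2 = 3 m; q_5 = 0.70 × 0.50 × 3 = 1.050 m³/s
w_6 = (13.3 − 10.7)/2 = 1.3 m; q_6 = 0.27 × 0.20 × 1.3 = 0.07020 m³/s
Q = Σ qᵢ = 6.361 m³/s

6.36 m³/s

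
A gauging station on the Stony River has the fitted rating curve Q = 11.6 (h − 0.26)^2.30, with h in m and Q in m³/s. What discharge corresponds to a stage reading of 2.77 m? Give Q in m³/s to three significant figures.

Q = 11.6 × (2.77 − 0.26)^2.30 = 11.6 × 2.51^2.30 = 96.32 m³/s

96.3 m³/s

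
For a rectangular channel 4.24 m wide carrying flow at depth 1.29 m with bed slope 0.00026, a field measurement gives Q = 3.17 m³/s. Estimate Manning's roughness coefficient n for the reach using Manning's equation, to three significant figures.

A = b·y = 4.24 × 1.29 = 5.470 m²
P = b + 2y = 4.24 + 2×1.29 = 6.820 m
R = A/P = 5.470/6.820 = 0.8020 m
n = (1/Q)·A·R^(2/3)·S^(1/2) = (1/3.17) × 5.470 × 0.8632 × 0.01612 = 0.02402

0.0240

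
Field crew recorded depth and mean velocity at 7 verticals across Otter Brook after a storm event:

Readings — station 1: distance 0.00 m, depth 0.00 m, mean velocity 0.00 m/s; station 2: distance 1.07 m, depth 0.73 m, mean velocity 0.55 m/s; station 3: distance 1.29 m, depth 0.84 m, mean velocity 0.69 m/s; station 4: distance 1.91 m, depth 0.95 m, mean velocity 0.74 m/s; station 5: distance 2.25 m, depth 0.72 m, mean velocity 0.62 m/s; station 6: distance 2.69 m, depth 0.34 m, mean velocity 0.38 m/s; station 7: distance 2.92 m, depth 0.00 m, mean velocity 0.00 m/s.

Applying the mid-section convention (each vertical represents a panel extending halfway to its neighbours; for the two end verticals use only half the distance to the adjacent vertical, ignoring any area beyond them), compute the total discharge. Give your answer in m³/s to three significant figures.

w_2 = (1.29 − 0.00)/2 = 0.645 m; q_2 = 0.55 × 0.73 × 0.645 = 0.2590 m³/s
w_3 = (1.91 − 1.07)/2 = 0.42 m; q_3 = 0.69 × 0.84 × 0.42 = 0.2434 m³/s
w_4 = (2.25 − 1.29)/2 = 0.48 m; q_4 = 0.74 × 0.95 × 0.48 = 0.3374 m³/s
w_5 = (2.69 − 1.91)/2 = 0.39 m; q_5 = 0.62 × 0.72 × 0.39 = 0.1741 m³/s
w_6 = (2.92 − 2.25)/2 = 0.335 m; q_6 = 0.38 × 0.34 × 0.335 = 0.04328 m³/s
Stations 1, 7 contribute zero (depth or velocity is 0).
Q = Σ qᵢ = 1.057 m³/s

1.06 m³/s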